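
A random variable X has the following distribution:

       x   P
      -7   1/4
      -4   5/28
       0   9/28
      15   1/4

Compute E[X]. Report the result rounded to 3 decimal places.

1.286

E[X] = (1/4)·(-7) + (5/28)·(-4) + (9/28)·0 + (1/4)·15
     = 9/7 ≈ 1.286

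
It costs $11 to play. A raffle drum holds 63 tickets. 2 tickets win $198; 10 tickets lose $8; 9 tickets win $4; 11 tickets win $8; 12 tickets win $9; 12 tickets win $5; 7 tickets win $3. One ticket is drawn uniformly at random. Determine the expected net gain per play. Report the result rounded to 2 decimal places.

-$1.02

E[payout] = (2/63)·198 + (10/63)·(-8) + (9/63)·4 + (11/63)·8 + (12/63)·9 + (12/63)·5 + (7/63)·3 = 629/63
Expected profit = 629/63 − 11 = -64/63 ≈ -$1.02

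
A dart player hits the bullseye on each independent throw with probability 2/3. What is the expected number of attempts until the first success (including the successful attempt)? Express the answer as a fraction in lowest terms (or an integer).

3/2

For a geometric distribution, E[trials] = 1/p = 1/(2/3) = 3/2.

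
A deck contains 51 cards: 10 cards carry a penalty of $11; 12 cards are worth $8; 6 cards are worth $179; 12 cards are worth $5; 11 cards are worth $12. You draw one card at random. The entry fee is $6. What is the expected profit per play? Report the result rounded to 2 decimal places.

E[payout] = (10/51)·(-11) + (12/51)·8 + (6/51)·179 + (12/51)·5 + (11/51)·12 = 1252/51
Expected profit = 1252/51 − 6 = 946/51 ≈ $18.55

$18.55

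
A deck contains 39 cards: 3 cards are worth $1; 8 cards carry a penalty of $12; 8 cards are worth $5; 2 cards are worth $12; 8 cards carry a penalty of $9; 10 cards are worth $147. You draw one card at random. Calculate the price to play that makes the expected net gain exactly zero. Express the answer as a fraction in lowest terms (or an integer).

E[payout] = (3/39)·1 + (8/39)·(-12) + (8/39)·5 + (2/39)·12 + (8/39)·(-9) + (10/39)·147 = 1369/39
Fair fee = E[payout] = 1369/39

1369/39 dollars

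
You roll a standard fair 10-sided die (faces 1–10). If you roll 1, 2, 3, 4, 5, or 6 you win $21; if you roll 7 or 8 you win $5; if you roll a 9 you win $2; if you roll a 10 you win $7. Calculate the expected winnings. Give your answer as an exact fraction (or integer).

29/2 dollars

E[payout] = (1/10)·2 + (1/5)·5 + (1/10)·7 + (3/5)·21 = 29/2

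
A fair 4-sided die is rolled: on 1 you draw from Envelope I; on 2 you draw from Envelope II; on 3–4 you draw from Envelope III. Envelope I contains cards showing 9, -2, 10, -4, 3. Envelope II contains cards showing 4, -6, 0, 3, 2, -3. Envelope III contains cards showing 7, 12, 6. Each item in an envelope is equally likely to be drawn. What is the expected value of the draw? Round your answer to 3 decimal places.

E[X | Envelope I] = (9 − 2 + 10 − 4 + 3)/5 = 16/5
E[X | Envelope II] = (4 − 6 + 0 + 3 + 2 − 3)/6 = 0
E[X | Envelope III] = (7 + 12 + 6)/3 = 25/3
E[X] = (1/4)·16/5 + (1/4)·0 + (1/2)·25/3 = 149/30 ≈ 4.967

4.967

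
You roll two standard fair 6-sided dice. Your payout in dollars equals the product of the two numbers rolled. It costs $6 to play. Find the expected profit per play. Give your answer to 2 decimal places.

$6.25

Distribution of the product of the two numbers rolled: 1 w.p. 1/36, 2 w.p. 1/18, 3 w.p. 1/18, 4 w.p. 1/12, 5 w.p. 1/18, 6 w.p. 1/9, …
E[payout] = (1/36)·1 + (1/18)·2 + (1/18)·3 + (1/12)·4 + (1/18)·5 + (1/9)·6 + (1/18)·8 + (1/36)·9 + (1/18)·10 + (1/9)·12 + (1/18)·15 + (1/36)·16 + (1/18)·18 + (1/18)·20 + (1/18)·24 + (1/36)·25 + (1/18)·30 + (1/36)·36 = 49/4
Expected profit = 49/4 − 6 = 25/4 ≈ $6.25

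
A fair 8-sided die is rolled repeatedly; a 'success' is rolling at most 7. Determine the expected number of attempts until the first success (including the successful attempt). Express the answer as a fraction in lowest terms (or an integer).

For a geometric distribution, E[trials] = 1/p = 1/(7/8) = 8/7.

8/7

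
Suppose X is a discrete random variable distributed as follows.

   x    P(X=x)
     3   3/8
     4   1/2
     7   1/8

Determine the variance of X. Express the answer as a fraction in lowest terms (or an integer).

E[X] = (3/8)·3 + (1/2)·4 + (1/8)·7 = 4
E[X²] = (3/8)·9 + (1/2)·16 + (1/8)·49 = 35/2
Var(X) = 35/2 − (4)² = 3/2

3/2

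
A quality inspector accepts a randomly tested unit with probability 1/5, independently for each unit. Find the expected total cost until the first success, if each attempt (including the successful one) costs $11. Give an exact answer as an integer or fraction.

E[#attempts] = 1/p = 5; E[cost] = 11·5 = 55.

$55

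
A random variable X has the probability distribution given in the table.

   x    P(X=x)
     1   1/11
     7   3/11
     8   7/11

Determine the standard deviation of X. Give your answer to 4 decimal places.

E[X] = 78/11, E[X²] = 596/11
Var(X) = E[X²] − (E[X])² = 596/11 − 6084/121 = 472/121
SD(X) = √(472/121) ≈ 1.9751

1.9751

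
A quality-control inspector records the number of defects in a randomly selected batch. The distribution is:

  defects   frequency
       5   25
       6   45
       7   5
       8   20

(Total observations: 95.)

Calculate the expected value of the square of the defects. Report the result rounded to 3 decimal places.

Total = 95, so P(defects=5) = 25/95, etc.
E[X²] = (5/19)·25 + (9/19)·36 + (1/19)·49 + (4/19)·64
     = 754/19 ≈ 39.684

39.684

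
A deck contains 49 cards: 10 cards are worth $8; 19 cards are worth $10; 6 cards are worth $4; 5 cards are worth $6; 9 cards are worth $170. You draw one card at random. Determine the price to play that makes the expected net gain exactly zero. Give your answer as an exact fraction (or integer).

E[payout] = (10/49)·8 + (19/49)·10 + (6/49)·4 + (5/49)·6 + (9/49)·170 = 1854/49
Fair fee = E[payout] = 1854/49

1854/49 dollars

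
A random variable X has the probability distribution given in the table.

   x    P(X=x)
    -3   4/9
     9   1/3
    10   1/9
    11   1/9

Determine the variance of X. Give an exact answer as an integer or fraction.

E[X] = (4/9)·(-3) + (1/3)·9 + (1/9)·10 + (1/9)·11 = 4
E[X²] = (4/9)·9 + (1/3)·81 + (1/9)·100 + (1/9)·121 = 500/9
Var(X) = 500/9 − (4)² = 356/9

356/9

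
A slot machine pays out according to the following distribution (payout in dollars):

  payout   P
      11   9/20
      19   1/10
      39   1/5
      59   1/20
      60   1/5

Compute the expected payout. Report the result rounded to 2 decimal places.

E[X] = (9/20)·11 + (1/10)·19 + (1/5)·39 + (1/20)·59 + (1/5)·60
     = 148/5 ≈ 29.60

$29.60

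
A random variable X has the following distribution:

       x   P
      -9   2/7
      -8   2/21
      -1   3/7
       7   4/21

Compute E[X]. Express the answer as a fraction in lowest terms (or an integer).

-17/7

E[X] = (2/7)·(-9) + (2/21)·(-8) + (3/7)·(-1) + (4/21)·7
     = -17/7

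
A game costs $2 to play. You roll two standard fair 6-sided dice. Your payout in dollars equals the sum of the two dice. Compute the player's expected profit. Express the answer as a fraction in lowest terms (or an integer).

$5

Distribution of the sum of the two dice: 2 w.p. 1/36, 3 w.p. 1/18, 4 w.p. 1/12, 5 w.p. 1/9, 6 w.p. 5/36, 7 w.p. 1/6, …
E[payout] = (1/36)·2 + (1/18)·3 + (1/12)·4 + (1/9)·5 + (5/36)·6 + (1/6)·7 + (5/36)·8 + (1/9)·9 + (1/12)·10 + (1/18)·11 + (1/36)·12 = 7
Expected profit = 7 − 2 = 5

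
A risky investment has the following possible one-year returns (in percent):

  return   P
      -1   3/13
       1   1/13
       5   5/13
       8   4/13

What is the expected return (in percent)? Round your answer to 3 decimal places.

4.231

E[X] = (3/13)·(-1) + (1/13)·1 + (5/13)·5 + (4/13)·8
     = 55/13 ≈ 4.231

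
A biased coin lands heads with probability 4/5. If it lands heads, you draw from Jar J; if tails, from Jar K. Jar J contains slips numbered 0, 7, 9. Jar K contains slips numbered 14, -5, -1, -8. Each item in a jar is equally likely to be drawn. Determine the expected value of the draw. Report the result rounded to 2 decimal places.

4.27

E[X | Jar J] = (0 + 7 + 9)/3 = 16/3
E[X | Jar K] = (14 − 5 − 1 − 8)/4 = 0
E[X] = (4/5)·16/3 + (1/5)·0 = 64/15 ≈ 4.27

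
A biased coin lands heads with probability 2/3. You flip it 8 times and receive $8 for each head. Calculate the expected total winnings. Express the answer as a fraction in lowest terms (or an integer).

128/3 dollars

E[#heads] = 8·2/3 = 16/3 (linearity over flips).
E[winnings] = 8·16/3 = 128/3.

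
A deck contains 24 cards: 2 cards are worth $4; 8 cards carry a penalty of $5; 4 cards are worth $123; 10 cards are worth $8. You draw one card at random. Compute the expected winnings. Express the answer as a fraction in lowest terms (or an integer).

45/2 dollars

E[payout] = (2/24)·4 + (8/24)·(-5) + (4/24)·123 + (10/24)·8 = 45/2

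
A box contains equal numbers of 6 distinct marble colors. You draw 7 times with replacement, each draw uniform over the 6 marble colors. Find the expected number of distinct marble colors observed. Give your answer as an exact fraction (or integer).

201811/46656

Let Xⱼ=1 if type j appears at least once. P(Xⱼ=1) = 1 − ((6−1)/6)^7 = 201811/279936.
E[#distinct] = 6·201811/279936 = 201811/46656.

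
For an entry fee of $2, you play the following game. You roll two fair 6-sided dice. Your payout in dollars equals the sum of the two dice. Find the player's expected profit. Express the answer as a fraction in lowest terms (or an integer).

Distribution of the sum of the two dice: 2 w.p. 1/36, 3 w.p. 1/18, 4 w.p. 1/12, 5 w.p. 1/9, 6 w.p. 5/36, 7 w.p. 1/6, …
E[payout] = (1/36)·2 + (1/18)·3 + (1/12)·4 + (1/9)·5 + (5/36)·6 + (1/6)·7 + (5/36)·8 + (1/9)·9 + (1/12)·10 + (1/18)·11 + (1/36)·12 = 7
Expected profit = 7 − 2 = 5

$5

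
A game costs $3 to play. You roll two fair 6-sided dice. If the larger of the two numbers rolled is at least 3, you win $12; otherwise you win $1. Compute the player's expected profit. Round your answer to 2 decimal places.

$7.78

E[payout] = (1/9)·1 + (8/9)·12 = 97/9
Expected profit = 97/9 − 3 = 70/9 ≈ $7.78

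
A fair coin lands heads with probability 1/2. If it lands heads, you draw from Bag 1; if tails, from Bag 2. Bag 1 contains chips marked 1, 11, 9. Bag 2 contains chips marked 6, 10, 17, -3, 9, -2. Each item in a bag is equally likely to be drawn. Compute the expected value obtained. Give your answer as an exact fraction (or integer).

79/12

E[X | Bag 1] = (1 + 11 + 9)/3 = 7
E[X | Bag 2] = (6 + 10 + 17 − 3 + 9 − 2)/6 = 37/6
E[X] = (1/2)·7 + (1/2)·37/6 = 79/12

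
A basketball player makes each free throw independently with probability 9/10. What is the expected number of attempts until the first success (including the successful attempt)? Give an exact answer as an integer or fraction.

10/9

For a geometric distribution, E[trials] = 1/p = 1/(9/10) = 10/9.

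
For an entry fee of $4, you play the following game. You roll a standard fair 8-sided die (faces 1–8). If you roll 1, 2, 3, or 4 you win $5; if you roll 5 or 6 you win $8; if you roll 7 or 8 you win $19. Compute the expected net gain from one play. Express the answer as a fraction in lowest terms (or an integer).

21/4 dollars

E[payout] = (1/2)·5 + (1/4)·8 + (1/4)·19 = 37/4
Expected profit = 37/4 − 4 = 21/4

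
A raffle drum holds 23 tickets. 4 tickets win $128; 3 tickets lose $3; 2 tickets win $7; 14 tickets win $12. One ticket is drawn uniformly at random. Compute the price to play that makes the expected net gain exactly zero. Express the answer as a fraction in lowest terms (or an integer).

685/23 dollars

E[payout] = (4/23)·128 + (3/23)·(-3) + (2/23)·7 + (14/23)·12 = 685/23
Fair fee = E[payout] = 685/23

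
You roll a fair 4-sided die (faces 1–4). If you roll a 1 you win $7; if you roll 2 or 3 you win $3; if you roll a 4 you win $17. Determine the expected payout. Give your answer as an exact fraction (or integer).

15/2 dollars

E[payout] = (1/2)·3 + (1/4)·7 + (1/4)·17 = 15/2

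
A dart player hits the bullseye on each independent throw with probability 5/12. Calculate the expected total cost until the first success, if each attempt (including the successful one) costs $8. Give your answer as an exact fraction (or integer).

E[#attempts] = 1/p = 12/5; E[cost] = 8·12/5 = 96/5.

96/5 dollars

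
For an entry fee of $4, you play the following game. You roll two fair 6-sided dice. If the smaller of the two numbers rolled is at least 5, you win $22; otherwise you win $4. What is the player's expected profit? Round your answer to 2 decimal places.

$2.00

E[payout] = (8/9)·4 + (1/9)·22 = 6
Expected profit = 6 − 4 = 2 ≈ $2.00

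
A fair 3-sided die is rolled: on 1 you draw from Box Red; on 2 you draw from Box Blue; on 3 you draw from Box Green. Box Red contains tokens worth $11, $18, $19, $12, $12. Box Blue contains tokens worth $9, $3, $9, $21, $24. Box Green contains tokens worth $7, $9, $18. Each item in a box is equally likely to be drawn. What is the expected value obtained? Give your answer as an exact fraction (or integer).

E[X | Box Red] = (11 + 18 + 19 + 12 + 12)/5 = 72/5
E[X | Box Blue] = (9 + 3 + 9 + 21 + 24)/5 = 66/5
E[X | Box Green] = (7 + 9 + 18)/3 = 34/3
E[X] = (1/3)·72/5 + (1/3)·66/5 + (1/3)·34/3 = 584/45

584/45 dollars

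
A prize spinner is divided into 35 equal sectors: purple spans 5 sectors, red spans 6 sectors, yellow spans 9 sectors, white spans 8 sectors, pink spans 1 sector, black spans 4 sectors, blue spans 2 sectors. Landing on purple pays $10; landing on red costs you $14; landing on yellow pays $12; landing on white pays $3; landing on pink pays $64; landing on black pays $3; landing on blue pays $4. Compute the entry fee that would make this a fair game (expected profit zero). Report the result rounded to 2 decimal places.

$5.20

E[payout] = (5/35)·10 + (6/35)·(-14) + (9/35)·12 + (8/35)·3 + (1/35)·64 + (4/35)·3 + (2/35)·4 = 26/5
Fair fee = E[payout] = 26/5 ≈ $5.20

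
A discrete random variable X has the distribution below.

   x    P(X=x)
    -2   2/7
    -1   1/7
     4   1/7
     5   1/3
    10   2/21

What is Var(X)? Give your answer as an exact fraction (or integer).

6746/441

E[X] = (2/7)·(-2) + (1/7)·(-1) + (1/7)·4 + (1/3)·5 + (2/21)·10 = 52/21
E[X²] = (2/7)·4 + (1/7)·1 + (1/7)·16 + (1/3)·25 + (2/21)·100 = 150/7
Var(X) = 150/7 − (52/21)² = 6746/441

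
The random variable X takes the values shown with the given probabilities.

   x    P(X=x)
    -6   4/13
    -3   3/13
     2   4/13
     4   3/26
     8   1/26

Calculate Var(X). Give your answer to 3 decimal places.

17.361

E[X] = (4/13)·(-6) + (3/13)·(-3) + (4/13)·2 + (3/26)·4 + (1/26)·8 = -15/13
E[X²] = (4/13)·36 + (3/13)·9 + (4/13)·4 + (3/26)·16 + (1/26)·64 = 243/13
Var(X) = 243/13 − (-15/13)² = 2934/169 ≈ 17.361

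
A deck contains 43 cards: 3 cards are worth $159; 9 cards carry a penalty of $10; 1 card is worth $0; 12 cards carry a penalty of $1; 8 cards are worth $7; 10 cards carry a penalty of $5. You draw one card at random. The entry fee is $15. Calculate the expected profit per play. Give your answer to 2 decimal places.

E[payout] = (3/43)·159 + (9/43)·(-10) + (1/43)·0 + (12/43)·(-1) + (8/43)·7 + (10/43)·(-5) = 381/43
Expected profit = 381/43 − 15 = -264/43 ≈ -$6.14

-$6.14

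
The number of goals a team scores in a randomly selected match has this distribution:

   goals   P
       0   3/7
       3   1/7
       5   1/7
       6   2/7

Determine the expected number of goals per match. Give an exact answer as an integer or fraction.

20/7

E[X] = (3/7)·0 + (1/7)·3 + (1/7)·5 + (2/7)·6
     = 20/7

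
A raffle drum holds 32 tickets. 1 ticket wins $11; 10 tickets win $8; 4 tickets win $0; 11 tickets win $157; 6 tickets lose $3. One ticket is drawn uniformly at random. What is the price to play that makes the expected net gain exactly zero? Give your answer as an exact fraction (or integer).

225/4 dollars

E[payout] = (1/32)·11 + (10/32)·8 + (4/32)·0 + (11/32)·157 + (6/32)·(-3) = 225/4
Fair fee = E[payout] = 225/4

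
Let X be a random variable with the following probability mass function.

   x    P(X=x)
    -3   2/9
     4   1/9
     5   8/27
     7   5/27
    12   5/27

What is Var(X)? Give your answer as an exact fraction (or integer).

1952/81

E[X] = (2/9)·(-3) + (1/9)·4 + (8/27)·5 + (5/27)·7 + (5/27)·12 = 43/9
E[X²] = (2/9)·9 + (1/9)·16 + (8/27)·25 + (5/27)·49 + (5/27)·144 = 1267/27
Var(X) = 1267/27 − (43/9)² = 1952/81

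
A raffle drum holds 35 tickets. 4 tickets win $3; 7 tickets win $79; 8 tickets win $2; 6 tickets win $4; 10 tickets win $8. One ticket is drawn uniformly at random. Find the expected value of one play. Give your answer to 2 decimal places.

E[payout] = (4/35)·3 + (7/35)·79 + (8/35)·2 + (6/35)·4 + (10/35)·8 = 137/7
≈ $19.57

$19.57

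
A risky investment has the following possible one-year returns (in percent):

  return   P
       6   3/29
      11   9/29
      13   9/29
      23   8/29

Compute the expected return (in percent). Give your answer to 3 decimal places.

14.414

E[X] = (3/29)·6 + (9/29)·11 + (9/29)·13 + (8/29)·23
     = 418/29 ≈ 14.414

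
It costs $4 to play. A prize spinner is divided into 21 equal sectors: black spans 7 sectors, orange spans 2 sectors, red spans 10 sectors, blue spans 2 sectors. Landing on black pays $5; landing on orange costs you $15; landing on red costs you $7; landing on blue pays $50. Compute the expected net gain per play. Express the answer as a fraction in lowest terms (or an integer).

-7/3 dollars

E[payout] = (7/21)·5 + (2/21)·(-15) + (10/21)·(-7) + (2/21)·50 = 5/3
Expected profit = 5/3 − 4 = -7/3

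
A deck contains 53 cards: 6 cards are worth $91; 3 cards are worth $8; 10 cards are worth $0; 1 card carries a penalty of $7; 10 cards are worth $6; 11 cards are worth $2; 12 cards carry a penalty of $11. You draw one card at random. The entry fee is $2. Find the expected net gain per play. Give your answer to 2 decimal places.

$7.68

E[payout] = (6/53)·91 + (3/53)·8 + (10/53)·0 + (1/53)·(-7) + (10/53)·6 + (11/53)·2 + (12/53)·(-11) = 513/53
Expected profit = 513/53 − 2 = 407/53 ≈ $7.68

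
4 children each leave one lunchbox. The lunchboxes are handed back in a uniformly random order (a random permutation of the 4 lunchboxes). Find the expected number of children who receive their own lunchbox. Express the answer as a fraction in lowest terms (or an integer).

1

Let Xᵢ = 1 if person i gets their own lunchbox. For each i, P(Xᵢ=1) = 1/4.
By linearity of expectation, E[X₁+…+X_4] = 4·(1/4) = 1.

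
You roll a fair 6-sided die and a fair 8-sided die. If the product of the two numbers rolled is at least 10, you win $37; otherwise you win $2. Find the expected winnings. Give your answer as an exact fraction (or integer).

1111/48 dollars

E[payout] = (19/48)·2 + (29/48)·37 = 1111/48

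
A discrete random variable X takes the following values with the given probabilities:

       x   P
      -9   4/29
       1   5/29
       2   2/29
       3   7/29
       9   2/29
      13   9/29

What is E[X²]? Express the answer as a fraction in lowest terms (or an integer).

2083/29

E[X²] = (4/29)·81 + (5/29)·1 + (2/29)·4 + (7/29)·9 + (2/29)·81 + (9/29)·169
     = 2083/29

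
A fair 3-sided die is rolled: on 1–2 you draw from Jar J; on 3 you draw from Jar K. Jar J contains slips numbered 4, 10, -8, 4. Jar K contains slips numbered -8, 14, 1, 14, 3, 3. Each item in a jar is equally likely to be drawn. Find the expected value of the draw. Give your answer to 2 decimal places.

E[X | Jar J] = (4 + 10 − 8 + 4)/4 = 5/2
E[X | Jar K] = (-8 + 14 + 1 + 14 + 3 + 3)/6 = 9/2
E[X] = (2/3)·5/2 + (1/3)·9/2 = 19/6 ≈ 3.17

3.17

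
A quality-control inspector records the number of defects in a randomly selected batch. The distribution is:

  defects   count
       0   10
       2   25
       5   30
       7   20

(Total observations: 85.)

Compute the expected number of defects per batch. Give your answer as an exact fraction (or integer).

Total = 85, so P(defects=0) = 10/85, etc.
E[X] = (2/17)·0 + (5/17)·2 + (6/17)·5 + (4/17)·7
     = 4

4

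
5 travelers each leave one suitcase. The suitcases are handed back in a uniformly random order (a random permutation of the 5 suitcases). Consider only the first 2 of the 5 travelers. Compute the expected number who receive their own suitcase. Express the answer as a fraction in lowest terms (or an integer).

2/5

Let Xᵢ = 1 if person i gets their own suitcase. For each i, P(Xᵢ=1) = 1/5.
By linearity of expectation, E[X₁+…+X_2] = 2·(1/5) = 2/5.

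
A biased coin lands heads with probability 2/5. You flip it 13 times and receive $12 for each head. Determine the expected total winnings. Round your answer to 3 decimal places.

$62.400

E[#heads] = 13·2/5 = 26/5 (linearity over flips).
E[winnings] = 12·26/5 = 312/5.
≈ 62.400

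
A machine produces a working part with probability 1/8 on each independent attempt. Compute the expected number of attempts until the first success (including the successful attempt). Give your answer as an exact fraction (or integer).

8

For a geometric distribution, E[trials] = 1/p = 1/(1/8) = 8.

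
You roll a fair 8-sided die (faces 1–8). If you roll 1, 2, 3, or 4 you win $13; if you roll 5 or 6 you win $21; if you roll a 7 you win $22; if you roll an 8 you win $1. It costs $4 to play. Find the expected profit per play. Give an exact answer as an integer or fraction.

E[payout] = (1/8)·1 + (1/2)·13 + (1/4)·21 + (1/8)·22 = 117/8
Expected profit = 117/8 − 4 = 85/8

85/8 dollars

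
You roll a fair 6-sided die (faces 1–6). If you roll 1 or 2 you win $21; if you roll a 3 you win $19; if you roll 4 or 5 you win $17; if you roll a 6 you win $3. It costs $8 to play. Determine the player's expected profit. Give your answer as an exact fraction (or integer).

E[payout] = (1/6)·3 + (1/3)·17 + (1/6)·19 + (1/3)·21 = 49/3
Expected profit = 49/3 − 8 = 25/3

25/3 dollars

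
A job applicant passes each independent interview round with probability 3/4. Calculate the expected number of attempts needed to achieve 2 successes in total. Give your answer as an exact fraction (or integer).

8/3

By linearity (sum of 2 independent geometric waits), E[trials] = 2/p = 2/(3/4) = 8/3.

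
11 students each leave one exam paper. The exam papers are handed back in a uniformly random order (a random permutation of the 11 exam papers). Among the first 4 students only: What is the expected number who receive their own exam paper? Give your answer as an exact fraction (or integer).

4/11

Let Xᵢ = 1 if person i gets their own exam paper. For each i, P(Xᵢ=1) = 1/11.
By linearity of expectation, E[X₁+…+X_4] = 4·(1/11) = 4/11.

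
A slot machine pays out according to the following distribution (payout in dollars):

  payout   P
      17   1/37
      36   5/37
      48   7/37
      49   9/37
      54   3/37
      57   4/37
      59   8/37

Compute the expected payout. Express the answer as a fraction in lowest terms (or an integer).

E[X] = (1/37)·17 + (5/37)·36 + (7/37)·48 + (9/37)·49 + (3/37)·54 + (4/37)·57 + (8/37)·59
     = 1836/37

1836/37 dollars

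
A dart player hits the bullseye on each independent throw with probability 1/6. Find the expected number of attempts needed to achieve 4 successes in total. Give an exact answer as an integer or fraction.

24

By linearity (sum of 4 independent geometric waits), E[trials] = 4/p = 4/(1/6) = 24.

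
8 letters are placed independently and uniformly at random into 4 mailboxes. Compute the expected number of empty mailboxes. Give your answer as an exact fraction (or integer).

Let Xⱼ=1 if mailbox j is empty. P(Xⱼ=1) = ((4-1)/4)^8 = 6561/65536.
By linearity, E[#empty] = 4·6561/65536 = 6561/16384.

6561/16384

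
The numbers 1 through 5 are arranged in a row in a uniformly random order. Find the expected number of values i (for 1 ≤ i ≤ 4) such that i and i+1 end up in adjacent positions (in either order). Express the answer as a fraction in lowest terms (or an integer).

For each i ∈ {1,…,4}, let Xᵢ = 1 if i and i+1 are adjacent. P(Xᵢ=1) = 2·(5−1)!/5! = 2/5.
By linearity, E[ΣXᵢ] = (4)·(2/5) = 8/5.

8/5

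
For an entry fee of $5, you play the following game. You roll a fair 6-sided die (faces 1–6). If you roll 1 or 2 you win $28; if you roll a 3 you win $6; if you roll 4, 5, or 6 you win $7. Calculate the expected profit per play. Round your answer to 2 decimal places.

$8.83

E[payout] = (1/6)·6 + (1/2)·7 + (1/3)·28 = 83/6
Expected profit = 83/6 − 5 = 53/6 ≈ $8.83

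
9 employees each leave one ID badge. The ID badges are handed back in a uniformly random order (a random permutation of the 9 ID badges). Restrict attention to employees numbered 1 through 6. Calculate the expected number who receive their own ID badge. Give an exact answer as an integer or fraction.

2/3

Let Xᵢ = 1 if person i gets their own ID badge. For each i, P(Xᵢ=1) = 1/9.
By linearity of expectation, E[X₁+…+X_6] = 6·(1/9) = 2/3.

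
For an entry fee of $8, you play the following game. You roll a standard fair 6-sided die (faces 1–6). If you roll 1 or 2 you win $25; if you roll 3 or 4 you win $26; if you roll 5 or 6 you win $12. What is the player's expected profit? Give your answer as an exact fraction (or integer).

$13

E[payout] = (1/3)·12 + (1/3)·25 + (1/3)·26 = 21
Expected profit = 21 − 8 = 13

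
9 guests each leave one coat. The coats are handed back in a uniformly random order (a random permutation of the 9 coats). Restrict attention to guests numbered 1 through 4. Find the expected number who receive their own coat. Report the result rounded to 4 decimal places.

0.4444

Let Xᵢ = 1 if person i gets their own coat. For each i, P(Xᵢ=1) = 1/9.
By linearity of expectation, E[X₁+…+X_4] = 4·(1/9) = 4/9.
≈ 0.4444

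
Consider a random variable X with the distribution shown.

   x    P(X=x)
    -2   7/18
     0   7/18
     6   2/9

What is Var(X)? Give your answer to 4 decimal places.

9.2469

E[X] = (7/18)·(-2) + (7/18)·0 + (2/9)·6 = 5/9
E[X²] = (7/18)·4 + (7/18)·0 + (2/9)·36 = 86/9
Var(X) = 86/9 − (5/9)² = 749/81 ≈ 9.2469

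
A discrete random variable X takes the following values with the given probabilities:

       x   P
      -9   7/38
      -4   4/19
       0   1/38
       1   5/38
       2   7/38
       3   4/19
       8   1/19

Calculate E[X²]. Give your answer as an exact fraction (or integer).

E[X²] = (7/38)·81 + (4/19)·16 + (1/38)·0 + (5/38)·1 + (7/38)·4 + (4/19)·9 + (1/19)·64
     = 464/19

464/19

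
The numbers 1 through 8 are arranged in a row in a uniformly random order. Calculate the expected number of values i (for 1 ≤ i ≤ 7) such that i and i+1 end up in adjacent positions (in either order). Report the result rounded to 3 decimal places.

1.750

For each i ∈ {1,…,7}, let Xᵢ = 1 if i and i+1 are adjacent. P(Xᵢ=1) = 2·(8−1)!/8! = 2/8.
By linearity, E[ΣXᵢ] = (7)·(2/8) = 7/4.
≈ 1.750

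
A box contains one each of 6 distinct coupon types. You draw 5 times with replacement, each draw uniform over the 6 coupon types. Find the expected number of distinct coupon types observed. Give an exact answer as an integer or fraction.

Let Xⱼ=1 if type j appears at least once. P(Xⱼ=1) = 1 − ((6−1)/6)^5 = 4651/7776.
E[#distinct] = 6·4651/7776 = 4651/1296.

4651/1296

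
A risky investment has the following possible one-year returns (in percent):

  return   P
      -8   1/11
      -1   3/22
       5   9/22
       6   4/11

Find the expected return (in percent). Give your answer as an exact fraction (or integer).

E[X] = (1/11)·(-8) + (3/22)·(-1) + (9/22)·5 + (4/11)·6
     = 37/11

37/11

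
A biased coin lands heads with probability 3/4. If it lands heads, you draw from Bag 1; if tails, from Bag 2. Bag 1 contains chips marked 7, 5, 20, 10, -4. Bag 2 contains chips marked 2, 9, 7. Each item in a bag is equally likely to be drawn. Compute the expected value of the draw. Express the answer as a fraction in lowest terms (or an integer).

E[X | Bag 1] = (7 + 5 + 20 + 10 − 4)/5 = 38/5
E[X | Bag 2] = (2 + 9 + 7)/3 = 6
E[X] = (3/4)·38/5 + (1/4)·6 = 36/5

36/5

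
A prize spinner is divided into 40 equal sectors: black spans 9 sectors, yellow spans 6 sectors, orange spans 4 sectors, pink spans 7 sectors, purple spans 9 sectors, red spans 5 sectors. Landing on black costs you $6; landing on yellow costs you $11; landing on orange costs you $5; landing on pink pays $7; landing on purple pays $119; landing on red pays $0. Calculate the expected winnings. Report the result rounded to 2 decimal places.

$24.50

E[payout] = (9/40)·(-6) + (6/40)·(-11) + (4/40)·(-5) + (7/40)·7 + (9/40)·119 + (5/40)·0 = 49/2
≈ $24.50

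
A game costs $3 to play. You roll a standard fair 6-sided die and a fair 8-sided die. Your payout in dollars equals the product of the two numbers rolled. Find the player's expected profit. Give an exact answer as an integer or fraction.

51/4 dollars

Distribution of the product of the two numbers rolled: 1 w.p. 1/48, 2 w.p. 1/24, 3 w.p. 1/24, 4 w.p. 1/16, 5 w.p. 1/24, 6 w.p. 1/12, …
E[payout] = (1/48)·1 + (1/24)·2 + (1/24)·3 + (1/16)·4 + (1/24)·5 + (1/12)·6 + (1/48)·7 + (1/16)·8 + (1/48)·9 + (1/24)·10 + (1/12)·12 + (1/48)·14 + (1/24)·15 + (1/24)·16 + (1/24)·18 + (1/24)·20 + (1/48)·21 + (1/16)·24 + (1/48)·25 + (1/48)·28 + (1/24)·30 + (1/48)·32 + (1/48)·35 + (1/48)·36 + (1/48)·40 + (1/48)·42 + (1/48)·48 = 63/4
Expected profit = 63/4 − 3 = 51/4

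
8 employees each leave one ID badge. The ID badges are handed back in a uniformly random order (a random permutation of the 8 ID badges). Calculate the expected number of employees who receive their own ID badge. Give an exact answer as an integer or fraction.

Let Xᵢ = 1 if person i gets their own ID badge. For each i, P(Xᵢ=1) = 1/8.
By linearity of expectation, E[X₁+…+X_8] = 8·(1/8) = 1.

1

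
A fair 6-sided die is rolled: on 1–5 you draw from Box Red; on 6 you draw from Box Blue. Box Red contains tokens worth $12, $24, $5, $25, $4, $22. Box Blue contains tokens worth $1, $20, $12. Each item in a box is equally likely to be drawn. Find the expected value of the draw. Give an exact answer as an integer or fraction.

263/18 dollars

E[X | Box Red] = (12 + 24 + 5 + 25 + 4 + 22)/6 = 46/3
E[X | Box Blue] = (1 + 20 + 12)/3 = 11
E[X] = (5/6)·46/3 + (1/6)·11 = 263/18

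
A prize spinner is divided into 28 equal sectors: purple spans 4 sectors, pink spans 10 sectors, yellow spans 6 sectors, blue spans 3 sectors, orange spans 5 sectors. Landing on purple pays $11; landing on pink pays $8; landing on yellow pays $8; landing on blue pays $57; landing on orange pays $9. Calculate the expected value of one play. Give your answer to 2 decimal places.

$13.86

E[payout] = (4/28)·11 + (10/28)·8 + (6/28)·8 + (3/28)·57 + (5/28)·9 = 97/7
≈ $13.86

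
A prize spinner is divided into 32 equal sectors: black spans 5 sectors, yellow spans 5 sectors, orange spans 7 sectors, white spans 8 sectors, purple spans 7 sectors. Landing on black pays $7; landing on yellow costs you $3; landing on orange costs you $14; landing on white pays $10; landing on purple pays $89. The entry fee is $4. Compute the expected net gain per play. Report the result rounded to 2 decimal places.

$15.53

E[payout] = (5/32)·7 + (5/32)·(-3) + (7/32)·(-14) + (8/32)·10 + (7/32)·89 = 625/32
Expected profit = 625/32 − 4 = 497/32 ≈ $15.53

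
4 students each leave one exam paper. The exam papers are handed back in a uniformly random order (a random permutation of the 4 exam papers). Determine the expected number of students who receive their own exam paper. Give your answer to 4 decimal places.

Let Xᵢ = 1 if person i gets their own exam paper. For each i, P(Xᵢ=1) = 1/4.
By linearity of expectation, E[X₁+…+X_4] = 4·(1/4) = 1.
≈ 1.0000

1.0000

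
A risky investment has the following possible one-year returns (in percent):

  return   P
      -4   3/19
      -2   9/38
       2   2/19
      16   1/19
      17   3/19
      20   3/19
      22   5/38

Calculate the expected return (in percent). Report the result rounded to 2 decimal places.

E[X] = (3/19)·(-4) + (9/38)·(-2) + (2/19)·2 + (1/19)·16 + (3/19)·17 + (3/19)·20 + (5/38)·22
     = 165/19 ≈ 8.68

8.68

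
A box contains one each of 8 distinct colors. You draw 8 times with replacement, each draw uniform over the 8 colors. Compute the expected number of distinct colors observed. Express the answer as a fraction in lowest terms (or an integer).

Let Xⱼ=1 if type j appears at least once. P(Xⱼ=1) = 1 − ((8−1)/8)^8 = 11012415/16777216.
E[#distinct] = 8·11012415/16777216 = 11012415/2097152.

11012415/2097152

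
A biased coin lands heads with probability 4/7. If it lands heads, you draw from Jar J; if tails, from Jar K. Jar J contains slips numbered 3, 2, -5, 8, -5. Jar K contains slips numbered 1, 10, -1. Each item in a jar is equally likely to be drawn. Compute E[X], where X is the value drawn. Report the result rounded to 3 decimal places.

E[X | Jar J] = (3 + 2 − 5 + 8 − 5)/5 = 3/5
E[X | Jar K] = (1 + 10 − 1)/3 = 10/3
E[X] = (4/7)·3/5 + (3/7)·10/3 = 62/35 ≈ 1.771

1.771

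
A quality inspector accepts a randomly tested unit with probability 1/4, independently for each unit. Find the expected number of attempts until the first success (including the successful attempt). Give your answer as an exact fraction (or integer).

4

For a geometric distribution, E[trials] = 1/p = 1/(1/4) = 4.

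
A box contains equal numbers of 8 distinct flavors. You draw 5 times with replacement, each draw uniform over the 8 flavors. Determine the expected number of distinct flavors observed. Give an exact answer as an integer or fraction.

Let Xⱼ=1 if type j appears at least once. P(Xⱼ=1) = 1 − ((8−1)/8)^5 = 15961/32768.
E[#distinct] = 8·15961/32768 = 15961/4096.

15961/4096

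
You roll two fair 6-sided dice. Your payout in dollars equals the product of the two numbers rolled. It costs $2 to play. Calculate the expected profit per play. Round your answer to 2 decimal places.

Distribution of the product of the two numbers rolled: 1 w.p. 1/36, 2 w.p. 1/18, 3 w.p. 1/18, 4 w.p. 1/12, 5 w.p. 1/18, 6 w.p. 1/9, …
E[payout] = (1/36)·1 + (1/18)·2 + (1/18)·3 + (1/12)·4 + (1/18)·5 + (1/9)·6 + (1/18)·8 + (1/36)·9 + (1/18)·10 + (1/9)·12 + (1/18)·15 + (1/36)·16 + (1/18)·18 + (1/18)·20 + (1/18)·24 + (1/36)·25 + (1/18)·30 + (1/36)·36 = 49/4
Expected profit = 49/4 − 2 = 41/4 ≈ $10.25

$10.25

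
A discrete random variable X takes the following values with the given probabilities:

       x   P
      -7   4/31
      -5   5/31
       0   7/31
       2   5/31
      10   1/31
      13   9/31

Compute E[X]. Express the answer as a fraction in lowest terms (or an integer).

84/31

E[X] = (4/31)·(-7) + (5/31)·(-5) + (7/31)·0 + (5/31)·2 + (1/31)·10 + (9/31)·13
     = 84/31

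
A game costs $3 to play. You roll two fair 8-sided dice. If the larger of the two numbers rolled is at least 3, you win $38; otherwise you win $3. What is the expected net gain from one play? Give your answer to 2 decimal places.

E[payout] = (1/16)·3 + (15/16)·38 = 573/16
Expected profit = 573/16 − 3 = 525/16 ≈ $32.81

$32.81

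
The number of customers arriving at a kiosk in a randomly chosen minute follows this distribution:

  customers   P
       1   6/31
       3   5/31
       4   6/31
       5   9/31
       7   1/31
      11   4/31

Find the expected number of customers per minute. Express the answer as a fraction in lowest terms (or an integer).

141/31

E[X] = (6/31)·1 + (5/31)·3 + (6/31)·4 + (9/31)·5 + (1/31)·7 + (4/31)·11
     = 141/31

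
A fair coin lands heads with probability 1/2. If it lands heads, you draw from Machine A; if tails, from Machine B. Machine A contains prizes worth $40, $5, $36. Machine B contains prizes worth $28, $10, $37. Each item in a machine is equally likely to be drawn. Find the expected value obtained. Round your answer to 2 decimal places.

$26.00

E[X | Machine A] = (40 + 5 + 36)/3 = 27
E[X | Machine B] = (28 + 10 + 37)/3 = 25
E[X] = (1/2)·27 + (1/2)·25 = 26 ≈ 26.00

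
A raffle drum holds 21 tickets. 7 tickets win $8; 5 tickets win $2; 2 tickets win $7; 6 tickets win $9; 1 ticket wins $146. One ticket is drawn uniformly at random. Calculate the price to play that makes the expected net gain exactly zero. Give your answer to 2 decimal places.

E[payout] = (7/21)·8 + (5/21)·2 + (2/21)·7 + (6/21)·9 + (1/21)·146 = 40/3
Fair fee = E[payout] = 40/3 ≈ $13.33

$13.33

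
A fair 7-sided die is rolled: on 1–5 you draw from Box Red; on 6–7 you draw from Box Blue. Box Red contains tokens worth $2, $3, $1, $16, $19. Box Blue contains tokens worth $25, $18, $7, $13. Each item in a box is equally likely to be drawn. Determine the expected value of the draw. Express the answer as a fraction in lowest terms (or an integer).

145/14 dollars

E[X | Box Red] = (2 + 3 + 1 + 16 + 19)/5 = 41/5
E[X | Box Blue] = (25 + 18 + 7 + 13)/4 = 63/4
E[X] = (5/7)·41/5 + (2/7)·63/4 = 145/14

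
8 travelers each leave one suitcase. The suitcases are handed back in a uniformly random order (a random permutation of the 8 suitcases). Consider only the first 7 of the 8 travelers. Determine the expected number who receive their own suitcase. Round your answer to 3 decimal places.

Let Xᵢ = 1 if person i gets their own suitcase. For each i, P(Xᵢ=1) = 1/8.
By linearity of expectation, E[X₁+…+X_7] = 7·(1/8) = 7/8.
≈ 0.875

0.875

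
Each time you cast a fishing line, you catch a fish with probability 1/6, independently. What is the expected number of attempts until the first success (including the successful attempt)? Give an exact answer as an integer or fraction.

For a geometric distribution, E[trials] = 1/p = 1/(1/6) = 6.

6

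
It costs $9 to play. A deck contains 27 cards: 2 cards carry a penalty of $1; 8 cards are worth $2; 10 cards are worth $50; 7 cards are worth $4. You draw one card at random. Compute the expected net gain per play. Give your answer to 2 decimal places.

$11.07

E[payout] = (2/27)·(-1) + (8/27)·2 + (10/27)·50 + (7/27)·4 = 542/27
Expected profit = 542/27 − 9 = 299/27 ≈ $11.07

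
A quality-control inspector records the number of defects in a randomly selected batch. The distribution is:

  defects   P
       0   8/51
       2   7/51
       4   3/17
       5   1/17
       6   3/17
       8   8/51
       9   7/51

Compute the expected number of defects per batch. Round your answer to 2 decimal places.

4.82

E[X] = (8/51)·0 + (7/51)·2 + (3/17)·4 + (1/17)·5 + (3/17)·6 + (8/51)·8 + (7/51)·9
     = 82/17 ≈ 4.82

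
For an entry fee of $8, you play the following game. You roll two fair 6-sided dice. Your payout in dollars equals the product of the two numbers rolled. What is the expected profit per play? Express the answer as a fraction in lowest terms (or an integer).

Distribution of the product of the two numbers rolled: 1 w.p. 1/36, 2 w.p. 1/18, 3 w.p. 1/18, 4 w.p. 1/12, 5 w.p. 1/18, 6 w.p. 1/9, …
E[payout] = (1/36)·1 + (1/18)·2 + (1/18)·3 + (1/12)·4 + (1/18)·5 + (1/9)·6 + (1/18)·8 + (1/36)·9 + (1/18)·10 + (1/9)·12 + (1/18)·15 + (1/36)·16 + (1/18)·18 + (1/18)·20 + (1/18)·24 + (1/36)·25 + (1/18)·30 + (1/36)·36 = 49/4
Expected profit = 49/4 − 8 = 17/4

17/4 dollars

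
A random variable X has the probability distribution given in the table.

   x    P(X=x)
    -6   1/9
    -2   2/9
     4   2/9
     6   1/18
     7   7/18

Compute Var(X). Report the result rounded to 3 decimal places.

E[X] = (1/9)·(-6) + (2/9)·(-2) + (2/9)·4 + (1/18)·6 + (7/18)·7 = 17/6
E[X²] = (1/9)·36 + (2/9)·4 + (2/9)·16 + (1/18)·36 + (7/18)·49 = 59/2
Var(X) = 59/2 − (17/6)² = 773/36 ≈ 21.472

21.472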